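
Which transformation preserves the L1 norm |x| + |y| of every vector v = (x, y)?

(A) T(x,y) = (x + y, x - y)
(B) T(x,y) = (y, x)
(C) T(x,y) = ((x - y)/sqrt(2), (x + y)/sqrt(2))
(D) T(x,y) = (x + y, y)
B

A transformation preserves a norm if ||T(v)|| = ||v|| for every v; a single vector where the norm changes rules an option out.

(A) T(x,y) = (x + y, x - y): v = (1, 0) has norm |1| + |0| = 1, but T(v) = (1, 1) has norm 2 -- not preserved.
(B) T(x,y) = (y, x): preserves the norm -- it only permutes the coordinates and/or flips signs, which leaves |x| + |y| unchanged.
(C) T(x,y) = ((x - y)/sqrt(2), (x + y)/sqrt(2)): v = (1, 0) has norm |1| + |0| = 1, but T(v) = (sqrt(2)/2, sqrt(2)/2) has norm sqrt(2) -- not preserved.
(D) T(x,y) = (x + y, y): v = (0, 1) has norm |0| + |1| = 1, but T(v) = (1, 1) has norm 2 -- not preserved.

Therefore the answer is (B).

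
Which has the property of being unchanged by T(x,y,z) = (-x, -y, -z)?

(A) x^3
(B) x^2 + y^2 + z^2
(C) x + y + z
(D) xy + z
B

Apply T(x,y,z) = (-x, -y, -z) to each option, i.e. replace (x, y, z) by the transformed coordinates.
Substitute the transformed coordinates into each option and compare with the original:
(A) x^3  ->  (-x)^3 = -x^3   [differs from x^3: not invariant]
(B) x^2 + y^2 + z^2  ->  (-x)^2 + (-y)^2 + (-z)^2 = x^2 + y^2 + z^2   [equals x^2 + y^2 + z^2: invariant]
(C) x + y + z  ->  (-x) + (-y) + (-z) = -x - y - z   [differs from x + y + z: not invariant]
(D) xy + z  ->  (-x)(-y) + (-z) = xy - z   [differs from xy + z: not invariant]

Only option (B), x^2 + y^2 + z^2, is unchanged by the transformation.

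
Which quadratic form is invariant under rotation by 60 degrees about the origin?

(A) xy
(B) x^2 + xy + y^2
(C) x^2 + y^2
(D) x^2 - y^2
C

Rotation by 60 degrees sends (x, y) to (x/2 - sqrt(3)y/2, sqrt(3)x/2 + y/2).
Substitute the transformed coordinates into each option and compare with the original:
(A) xy  ->  (x/2 - sqrt(3)y/2)(sqrt(3)x/2 + y/2) = sqrt(3)x^2/4 - xy/2 - sqrt(3)y^2/4   [differs from xy: not invariant]
(B) x^2 + xy + y^2  ->  (x/2 - sqrt(3)y/2)^2 + (x/2 - sqrt(3)y/2)(sqrt(3)x/2 + y/2) + (sqrt(3)x/2 + y/2)^2 = sqrt(3)x^2/4 + x^2 - xy/2 - sqrt(3)y^2/4 + y^2   [differs from x^2 + xy + y^2: not invariant]
(C) x^2 + y^2  ->  (x/2 - sqrt(3)y/2)^2 + (sqrt(3)x/2 + y/2)^2 = x^2 + y^2   [equals x^2 + y^2: invariant]
(D) x^2 - y^2  ->  (x/2 - sqrt(3)y/2)^2 - (sqrt(3)x/2 + y/2)^2 = -x^2/2 - sqrt(3)xy + y^2/2   [differs from x^2 - y^2: not invariant]

Only option (C), x^2 + y^2, is unchanged by the transformation.
x^2 + y^2 is the squared distance from the origin, which rotations preserve.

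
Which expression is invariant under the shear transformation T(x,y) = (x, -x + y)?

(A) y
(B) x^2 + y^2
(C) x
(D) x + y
C

Under the shear T(x,y) = (x, -x + y):
Substitute the transformed coordinates into each option and compare with the original:
(A) y  ->  (-x + y) = -x + y   [differs from y: not invariant]
(B) x^2 + y^2  ->  (x)^2 + (-x + y)^2 = 2x^2 - 2xy + y^2   [differs from x^2 + y^2: not invariant]
(C) x  ->  (x) = x   [equals x: invariant]
(D) x + y  ->  (x) + (-x + y) = y   [differs from x + y: not invariant]

Only option (C), x, is unchanged by the transformation.
A vertical shear moves points parallel to the y-axis, so the x-coordinate (and any function of x alone) is unchanged.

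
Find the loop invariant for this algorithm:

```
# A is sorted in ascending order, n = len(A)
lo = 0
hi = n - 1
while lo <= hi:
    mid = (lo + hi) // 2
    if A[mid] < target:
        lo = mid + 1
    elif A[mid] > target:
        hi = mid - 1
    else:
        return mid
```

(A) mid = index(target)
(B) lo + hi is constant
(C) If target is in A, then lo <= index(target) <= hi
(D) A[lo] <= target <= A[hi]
C

A loop invariant must hold before the first iteration and be re-established by every execution of the body.

(C) If target is in A, then lo <= index(target) <= hi: Before the loop [lo, hi] = [0, n-1] covers every index. When A[mid] < target, sortedness puts target strictly to the right of mid, so setting lo = mid + 1 keeps index(target) in [lo, hi]; symmetrically for hi = mid - 1. Hence 'if target is in A then lo <= index(target) <= hi' holds after every iteration, and when lo > hi it proves target is absent.

The other options fail:
(A) mid = index(target): mid is just the current probe; it equals index(target) only on the iteration that returns.
(B) lo + hi is constant: each iteration moves exactly one of lo, hi, so lo + hi changes (e.g. 0 + (n-1) becomes (mid+1) + (n-1)).
(D) A[lo] <= target <= A[hi]: fails when target is not in A (e.g. target < A[0] already violates it before the loop), so it is not maintained in general.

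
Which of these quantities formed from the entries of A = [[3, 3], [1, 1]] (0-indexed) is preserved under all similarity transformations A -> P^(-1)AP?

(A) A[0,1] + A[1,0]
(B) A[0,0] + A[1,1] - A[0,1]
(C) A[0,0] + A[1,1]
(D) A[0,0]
C

A[0,0] + A[1,1] is the trace of A. By the cyclic property of the trace, tr(P^(-1)AP) = tr(APP^(-1)) = tr(A), so it is the same for every matrix similar to A.

The other combinations are not similarity invariants. For example, take P = [[1, 1], [0, 1]] (det P = 1), so P^(-1) = [[1, -1], [0, 1]] and
B = P^(-1)AP = [[2, 4], [1, 2]].
Evaluating each option on A and on B:
(A) A[0,1] + A[1,0]: 4 for A, 5 for B -> changes
(B) A[0,0] + A[1,1] - A[0,1]: 1 for A, 0 for B -> changes
(C) A[0,0] + A[1,1]: 4 for A, 4 for B -> unchanged
(D) A[0,0]: 3 for A, 2 for B -> changes

Only (C) A[0,0] + A[1,1] = 4 survives (and it does so for every P, not just this one), so it is the invariant.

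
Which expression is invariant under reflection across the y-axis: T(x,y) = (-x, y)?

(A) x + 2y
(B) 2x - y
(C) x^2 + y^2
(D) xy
C

The map is reflection across the y-axis: T(x,y) = (-x, y).
Substitute the transformed coordinates into each option and compare with the original:
(A) x + 2y  ->  (-x) + 2(y) = -x + 2y   [differs from x + 2y: not invariant]
(B) 2x - y  ->  2(-x) - (y) = -2x - y   [differs from 2x - y: not invariant]
(C) x^2 + y^2  ->  (-x)^2 + (y)^2 = x^2 + y^2   [equals x^2 + y^2: invariant]
(D) xy  ->  (-x)(y) = -xy   [differs from xy: not invariant]

Only option (C), x^2 + y^2, is unchanged by the transformation.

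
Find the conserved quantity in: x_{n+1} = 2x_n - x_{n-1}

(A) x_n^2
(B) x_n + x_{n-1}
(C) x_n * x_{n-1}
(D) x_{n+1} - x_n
D

For the recurrence x_{n+1} = 2x_n - x_{n-1}:

If x_{n+1} = 2x_n - x_{n-1}, then:
x_{n+1} - x_n = x_n - x_{n-1}
The first difference is constant throughout the sequence.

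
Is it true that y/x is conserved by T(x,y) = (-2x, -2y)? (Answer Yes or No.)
Yes

Substitute T(x,y) = (-2x, -2y) into the expression and compare with the original.

Original: y/x
After applying T: (-2y)/(-2x) = y/x

This is identical to the original y/x, so the expression is invariant.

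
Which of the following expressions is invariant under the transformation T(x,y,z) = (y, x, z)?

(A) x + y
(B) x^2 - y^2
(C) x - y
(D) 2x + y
A

Apply T(x,y,z) = (y, x, z) to each option, i.e. replace (x, y, z) by the transformed coordinates.
Substitute the transformed coordinates into each option and compare with the original:
(A) x + y  ->  (y) + (x) = x + y   [equals x + y: invariant]
(B) x^2 - y^2  ->  (y)^2 - (x)^2 = -x^2 + y^2   [differs from x^2 - y^2: not invariant]
(C) x - y  ->  (y) - (x) = -x + y   [differs from x - y: not invariant]
(D) 2x + y  ->  2(y) + (x) = x + 2y   [differs from 2x + y: not invariant]

Only option (A), x + y, is unchanged by the transformation.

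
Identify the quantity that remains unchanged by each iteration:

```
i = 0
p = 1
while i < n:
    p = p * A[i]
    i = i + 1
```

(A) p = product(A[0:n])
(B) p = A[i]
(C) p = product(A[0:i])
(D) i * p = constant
C

A loop invariant must hold before the first iteration and be re-established by every execution of the body.

(C) p = product(A[0:i]): Initially i = 0 and p = 1 = product of the empty slice A[0:0]. If p = product(A[0:i]) holds at the top of an iteration, the body sets p to product(A[0:i]) * A[i] = product(A[0:i+1]) and then i to i+1, so the property is restored. At exit i = n, giving p = product(A[0:n]).

The other options fail:
(A) p = product(A[0:n]): false before the loop (p = 1, not the full product) -- it only becomes true at exit.
(B) p = A[i]: after the first iteration p = A[0] but i = 1; in general p is a product of several elements, not a single one.
(D) i * p = constant: initially i * p = 0, but after one iteration it is 1 * A[0], which is nonzero in general.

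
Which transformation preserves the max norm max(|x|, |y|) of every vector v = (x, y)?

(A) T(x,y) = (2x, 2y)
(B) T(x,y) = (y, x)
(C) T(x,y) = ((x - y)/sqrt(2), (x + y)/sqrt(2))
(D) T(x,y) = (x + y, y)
B

A transformation preserves a norm if ||T(v)|| = ||v|| for every v; a single vector where the norm changes rules an option out.

(A) T(x,y) = (2x, 2y): v = (1, 0) has norm max(|1|, |0|) = 1, but T(v) = (2, 0) has norm 2 -- not preserved.
(B) T(x,y) = (y, x): preserves the norm -- it only permutes the coordinates and/or flips signs, which leaves max(|x|, |y|) unchanged.
(C) T(x,y) = ((x - y)/sqrt(2), (x + y)/sqrt(2)): v = (1, 0) has norm max(|1|, |0|) = 1, but T(v) = (sqrt(2)/2, sqrt(2)/2) has norm sqrt(2)/2 -- not preserved.
(D) T(x,y) = (x + y, y): v = (1, 1) has norm max(|1|, |1|) = 1, but T(v) = (2, 1) has norm 2 -- not preserved.

Therefore the answer is (B).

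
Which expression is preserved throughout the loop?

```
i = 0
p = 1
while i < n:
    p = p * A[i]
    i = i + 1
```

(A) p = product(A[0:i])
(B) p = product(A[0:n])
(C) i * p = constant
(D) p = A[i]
A

A loop invariant must hold before the first iteration and be re-established by every execution of the body.

(A) p = product(A[0:i]): Initially i = 0 and p = 1 = product of the empty slice A[0:0]. If p = product(A[0:i]) holds at the top of an iteration, the body sets p to product(A[0:i]) * A[i] = product(A[0:i+1]) and then i to i+1, so the property is restored. At exit i = n, giving p = product(A[0:n]).

The other options fail:
(B) p = product(A[0:n]): false before the loop (p = 1, not the full product) -- it only becomes true at exit.
(C) i * p = constant: initially i * p = 0, but after one iteration it is 1 * A[0], which is nonzero in general.
(D) p = A[i]: after the first iteration p = A[0] but i = 1; in general p is a product of several elements, not a single one.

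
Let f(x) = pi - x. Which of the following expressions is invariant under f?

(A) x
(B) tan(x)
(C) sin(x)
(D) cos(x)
C

For f(x) = pi - x:
sin(pi - x) = sin(x), so sine is invariant under this transformation.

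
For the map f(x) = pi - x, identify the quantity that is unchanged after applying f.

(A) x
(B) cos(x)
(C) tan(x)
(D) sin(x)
D

For f(x) = pi - x:
sin(pi - x) = sin(x), so sine is invariant under this transformation.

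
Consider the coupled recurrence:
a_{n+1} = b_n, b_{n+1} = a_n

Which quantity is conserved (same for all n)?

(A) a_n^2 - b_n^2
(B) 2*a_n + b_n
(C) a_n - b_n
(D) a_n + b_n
D

Replace a_n by a_{n+1} = b_n and b_n by b_{n+1} = a_n in each option and simplify:
(A) a_n^2 - b_n^2  ->  (b_n)^2 - (a_n)^2 = -a_n^2 + b_n^2   [not conserved]
(B) 2*a_n + b_n  ->  2*(b_n) + (a_n) = a_n + 2*b_n   [not conserved]
(C) a_n - b_n  ->  (b_n) - (a_n) = -a_n + b_n   [not conserved]
(D) a_n + b_n  ->  (b_n) + (a_n) = a_n + b_n   [conserved]

Only (D) a_n + b_n returns to itself after one step, so it is the conserved quantity.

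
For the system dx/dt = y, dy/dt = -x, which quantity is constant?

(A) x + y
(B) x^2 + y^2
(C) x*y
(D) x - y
B

A first integral I satisfies dI/dt = 0 along every solution. Differentiate each option and use the equation of motion:
(A) d/dt[x + y] = y + (-x) = y - x, not identically 0
(B) d/dt[x^2 + y^2] = 2x*dx/dt + 2y*dy/dt = 2x*y + 2y*(-x) = 0
(C) d/dt[x*y] = (dx/dt)y + x(dy/dt) = y^2 - x^2, not identically 0
(D) d/dt[x - y] = y - (-x) = x + y, not identically 0

Only (B) has zero time-derivative. So x^2 + y^2 (the squared radius; trajectories are circles) is the conserved quantity.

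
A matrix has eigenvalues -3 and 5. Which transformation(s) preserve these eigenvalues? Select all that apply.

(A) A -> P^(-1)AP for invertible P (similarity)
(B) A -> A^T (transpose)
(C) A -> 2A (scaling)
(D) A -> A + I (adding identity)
A and B

Eigenvalues are preserved by:
1. Similarity transformations: A -> P^(-1)AP (same characteristic polynomial)
2. Transpose: A^T has the same eigenvalues as A

Eigenvalues are NOT preserved by:
- Adding identity: eigenvalues become -3+1, 5+1
- Scaling: eigenvalues become -6, 10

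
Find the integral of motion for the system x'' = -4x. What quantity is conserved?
E = (x')^2 + 4x^2

Multiply the equation by x':
x' * x'' = -4x * x'
The left side is d/dt[(x')^2/2] and the right side is d/dt[-4x^2/2], so
d/dt[(x')^2/2 + 4x^2/2] = 0, i.e. (x')^2/2 + 4x^2/2 = constant.
Multiplying by 2, the integral of motion is E = (x')^2 + 4x^2.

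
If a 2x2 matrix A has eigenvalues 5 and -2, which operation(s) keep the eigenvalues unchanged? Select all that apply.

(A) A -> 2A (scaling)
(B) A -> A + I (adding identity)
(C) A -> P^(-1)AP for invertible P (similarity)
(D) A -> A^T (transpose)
C and D

Eigenvalues are preserved by:
1. Similarity transformations: A -> P^(-1)AP (same characteristic polynomial)
2. Transpose: A^T has the same eigenvalues as A

Eigenvalues are NOT preserved by:
- Adding identity: eigenvalues become 5+1, -2+1
- Scaling: eigenvalues become 10, -4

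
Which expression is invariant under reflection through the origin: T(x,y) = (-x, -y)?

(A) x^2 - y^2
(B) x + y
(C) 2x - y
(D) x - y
A

The map is reflection through the origin: T(x,y) = (-x, -y).
Substitute the transformed coordinates into each option and compare with the original:
(A) x^2 - y^2  ->  (-x)^2 - (-y)^2 = x^2 - y^2   [equals x^2 - y^2: invariant]
(B) x + y  ->  (-x) + (-y) = -x - y   [differs from x + y: not invariant]
(C) 2x - y  ->  2(-x) - (-y) = -2x + y   [differs from 2x - y: not invariant]
(D) x - y  ->  (-x) - (-y) = -x + y   [differs from x - y: not invariant]

Only option (A), x^2 - y^2, is unchanged by the transformation.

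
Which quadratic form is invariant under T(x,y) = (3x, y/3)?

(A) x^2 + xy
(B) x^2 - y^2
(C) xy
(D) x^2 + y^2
C

T multiplies x by 3 and divides y by 3.
Substitute the transformed coordinates into each option and compare with the original:
(A) x^2 + xy  ->  (3x)^2 + (3x)(y/3) = 9x^2 + xy   [differs from x^2 + xy: not invariant]
(B) x^2 - y^2  ->  (3x)^2 - (y/3)^2 = 9x^2 - y^2/9   [differs from x^2 - y^2: not invariant]
(C) xy  ->  (3x)(y/3) = xy   [equals xy: invariant]
(D) x^2 + y^2  ->  (3x)^2 + (y/3)^2 = 9x^2 + y^2/9   [differs from x^2 + y^2: not invariant]

Only option (C), xy, is unchanged by the transformation.
The factors 3 and 1/3 cancel only in the pure product xy.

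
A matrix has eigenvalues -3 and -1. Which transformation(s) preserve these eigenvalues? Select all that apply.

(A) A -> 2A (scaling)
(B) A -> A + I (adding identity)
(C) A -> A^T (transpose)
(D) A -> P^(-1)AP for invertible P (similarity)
C and D

Eigenvalues are preserved by:
1. Similarity transformations: A -> P^(-1)AP (same characteristic polynomial)
2. Transpose: A^T has the same eigenvalues as A

Eigenvalues are NOT preserved by:
- Adding identity: eigenvalues become -3+1, -1+1
- Scaling: eigenvalues become -6, -2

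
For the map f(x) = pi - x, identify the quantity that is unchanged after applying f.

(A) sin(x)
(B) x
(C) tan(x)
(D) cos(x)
A

For f(x) = pi - x:
sin(pi - x) = sin(x), so sine is invariant under this transformation.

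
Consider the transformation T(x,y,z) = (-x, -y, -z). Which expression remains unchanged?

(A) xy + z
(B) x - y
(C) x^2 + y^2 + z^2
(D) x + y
C

Apply T(x,y,z) = (-x, -y, -z) to each option, i.e. replace (x, y, z) by the transformed coordinates.
Substitute the transformed coordinates into each option and compare with the original:
(A) xy + z  ->  (-x)(-y) + (-z) = xy - z   [differs from xy + z: not invariant]
(B) x - y  ->  (-x) - (-y) = -x + y   [differs from x - y: not invariant]
(C) x^2 + y^2 + z^2  ->  (-x)^2 + (-y)^2 + (-z)^2 = x^2 + y^2 + z^2   [equals x^2 + y^2 + z^2: invariant]
(D) x + y  ->  (-x) + (-y) = -x - y   [differs from x + y: not invariant]

Only option (C), x^2 + y^2 + z^2, is unchanged by the transformation.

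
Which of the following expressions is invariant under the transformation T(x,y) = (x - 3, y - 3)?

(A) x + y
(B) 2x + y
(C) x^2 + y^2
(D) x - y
D

An expression E(x,y) is invariant under T if E(T(x,y)) = E(x,y). Here T(x,y) = (x - 3, y - 3).
Substitute the transformed coordinates into each option and compare with the original:
(A) x + y  ->  (x - 3) + (y - 3) = x + y - 6   [differs from x + y: not invariant]
(B) 2x + y  ->  2(x - 3) + (y - 3) = 2x + y - 9   [differs from 2x + y: not invariant]
(C) x^2 + y^2  ->  (x - 3)^2 + (y - 3)^2 = x^2 - 6x + y^2 - 6y + 18   [differs from x^2 + y^2: not invariant]
(D) x - y  ->  (x - 3) - (y - 3) = x - y   [equals x - y: invariant]

Only option (D), x - y, is unchanged by the transformation.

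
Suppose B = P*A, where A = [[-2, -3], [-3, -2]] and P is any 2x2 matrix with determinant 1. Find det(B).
-5

By the multiplicative property of determinants, det(B) = det(P*A) = det(P) * det(A) = det(A),
so the determinant is invariant under multiplication by any determinant-1 matrix; we just need det(A).

det(A) = (-2)(-2) - (-3)(-3) = 4 - 9 = -5

Therefore det(B) = 1 * (-5) = -5.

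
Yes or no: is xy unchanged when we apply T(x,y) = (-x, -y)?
Yes

Substitute T(x,y) = (-x, -y) into the expression and compare with the original.

Original: xy
After applying T: (-x)(-y) = xy

This is identical to the original xy, so the expression is invariant.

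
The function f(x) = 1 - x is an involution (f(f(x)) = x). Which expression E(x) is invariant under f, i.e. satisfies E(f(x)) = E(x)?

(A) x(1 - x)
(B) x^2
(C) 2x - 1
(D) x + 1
A

Replace x by f(x) = 1 - x in each option and simplify. As a quick numerical cross-check, also compare E(5) with E(f(5)) = E(-4).

(A) x(1 - x)  ->  (1 - x)(1 - (1 - x)), which simplifies back to x(1 - x); check: E(5) = -20, E(-4) = -20.   [invariant]
(B) x^2  ->  (1 - x)^2 = (x - 1)^2; check: E(5) = 25 but E(-4) = 16.   [not invariant]
(C) 2x - 1  ->  2(1 - x) - 1 = 1 - 2x; check: E(5) = 9 but E(-4) = -9.   [not invariant]
(D) x + 1  ->  (1 - x) + 1 = 2 - x; check: E(5) = 6 but E(-4) = -3.   [not invariant]

Only (A) is unchanged. E is symmetric under swapping x with f(x) = 1 - x, which is exactly what an involution does.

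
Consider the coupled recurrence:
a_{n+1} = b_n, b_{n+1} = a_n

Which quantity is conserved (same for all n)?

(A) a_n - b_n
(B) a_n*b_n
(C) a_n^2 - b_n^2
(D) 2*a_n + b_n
B

Replace a_n by a_{n+1} = b_n and b_n by b_{n+1} = a_n in each option and simplify:
(A) a_n - b_n  ->  (b_n) - (a_n) = -a_n + b_n   [not conserved]
(B) a_n*b_n  ->  (b_n)*(a_n) = a_n*b_n   [conserved]
(C) a_n^2 - b_n^2  ->  (b_n)^2 - (a_n)^2 = -a_n^2 + b_n^2   [not conserved]
(D) 2*a_n + b_n  ->  2*(b_n) + (a_n) = a_n + 2*b_n   [not conserved]

Only (B) a_n*b_n returns to itself after one step, so it is the conserved quantity.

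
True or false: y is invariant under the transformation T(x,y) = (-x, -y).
False

Substitute T(x,y) = (-x, -y) into the expression and compare with the original.

Original: y
After applying T: (-y) = -y

This differs from the original y (difference: -2y), so the expression is NOT invariant.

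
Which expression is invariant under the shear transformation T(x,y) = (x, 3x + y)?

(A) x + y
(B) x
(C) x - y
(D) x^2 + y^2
B

Under the shear T(x,y) = (x, 3x + y):
Substitute the transformed coordinates into each option and compare with the original:
(A) x + y  ->  (x) + (3x + y) = 4x + y   [differs from x + y: not invariant]
(B) x  ->  (x) = x   [equals x: invariant]
(C) x - y  ->  (x) - (3x + y) = -2x - y   [differs from x - y: not invariant]
(D) x^2 + y^2  ->  (x)^2 + (3x + y)^2 = 10x^2 + 6xy + y^2   [differs from x^2 + y^2: not invariant]

Only option (B), x, is unchanged by the transformation.
A vertical shear moves points parallel to the y-axis, so the x-coordinate (and any function of x alone) is unchanged.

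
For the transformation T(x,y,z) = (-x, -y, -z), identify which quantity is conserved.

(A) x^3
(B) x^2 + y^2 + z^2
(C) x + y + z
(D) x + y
B

Apply T(x,y,z) = (-x, -y, -z) to each option, i.e. replace (x, y, z) by the transformed coordinates.
Substitute the transformed coordinates into each option and compare with the original:
(A) x^3  ->  (-x)^3 = -x^3   [differs from x^3: not invariant]
(B) x^2 + y^2 + z^2  ->  (-x)^2 + (-y)^2 + (-z)^2 = x^2 + y^2 + z^2   [equals x^2 + y^2 + z^2: invariant]
(C) x + y + z  ->  (-x) + (-y) + (-z) = -x - y - z   [differs from x + y + z: not invariant]
(D) x + y  ->  (-x) + (-y) = -x - y   [differs from x + y: not invariant]

Only option (B), x^2 + y^2 + z^2, is unchanged by the transformation.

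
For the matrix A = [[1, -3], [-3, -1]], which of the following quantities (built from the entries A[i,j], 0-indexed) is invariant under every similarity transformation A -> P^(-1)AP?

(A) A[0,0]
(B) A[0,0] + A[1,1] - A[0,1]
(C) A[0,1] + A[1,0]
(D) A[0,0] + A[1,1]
D

A[0,0] + A[1,1] is the trace of A. By the cyclic property of the trace, tr(P^(-1)AP) = tr(APP^(-1)) = tr(A), so it is the same for every matrix similar to A.

The other combinations are not similarity invariants. For example, take P = [[1, 1], [0, 1]] (det P = 1), so P^(-1) = [[1, -1], [0, 1]] and
B = P^(-1)AP = [[4, 2], [-3, -4]].
Evaluating each option on A and on B:
(A) A[0,0]: 1 for A, 4 for B -> changes
(B) A[0,0] + A[1,1] - A[0,1]: 3 for A, -2 for B -> changes
(C) A[0,1] + A[1,0]: -6 for A, -1 for B -> changes
(D) A[0,0] + A[1,1]: 0 for A, 0 for B -> unchanged

Only (D) A[0,0] + A[1,1] = 0 survives (and it does so for every P, not just this one), so it is the invariant.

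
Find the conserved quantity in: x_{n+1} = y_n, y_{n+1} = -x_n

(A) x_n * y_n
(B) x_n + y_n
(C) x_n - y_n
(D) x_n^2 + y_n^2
D

For the recurrence x_{n+1} = y_n, y_{n+1} = -x_n:

x_{n+1}^2 + y_{n+1}^2 = y_n^2 + (-x_n)^2 = x_n^2 + y_n^2
The sum of squares is conserved (like energy in a harmonic oscillator).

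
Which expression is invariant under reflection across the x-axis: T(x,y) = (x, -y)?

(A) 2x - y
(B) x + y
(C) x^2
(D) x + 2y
C

The map is reflection across the x-axis: T(x,y) = (x, -y).
Substitute the transformed coordinates into each option and compare with the original:
(A) 2x - y  ->  2(x) - (-y) = 2x + y   [differs from 2x - y: not invariant]
(B) x + y  ->  (x) + (-y) = x - y   [differs from x + y: not invariant]
(C) x^2  ->  (x)^2 = x^2   [equals x^2: invariant]
(D) x + 2y  ->  (x) + 2(-y) = x - 2y   [differs from x + 2y: not invariant]

Only option (C), x^2, is unchanged by the transformation.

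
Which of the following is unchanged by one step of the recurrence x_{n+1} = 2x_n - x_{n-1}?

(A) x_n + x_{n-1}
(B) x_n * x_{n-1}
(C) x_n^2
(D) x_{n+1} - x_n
D

For the recurrence x_{n+1} = 2x_n - x_{n-1}:

If x_{n+1} = 2x_n - x_{n-1}, then:
x_{n+1} - x_n = x_n - x_{n-1}
The first difference is constant throughout the sequence.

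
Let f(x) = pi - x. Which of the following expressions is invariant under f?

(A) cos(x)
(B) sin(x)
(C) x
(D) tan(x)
B

For f(x) = pi - x:
sin(pi - x) = sin(x), so sine is invariant under this transformation.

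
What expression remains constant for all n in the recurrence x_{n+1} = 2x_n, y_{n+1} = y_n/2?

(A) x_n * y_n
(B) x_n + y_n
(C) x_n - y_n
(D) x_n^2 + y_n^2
A

For the recurrence x_{n+1} = 2x_n, y_{n+1} = y_n/2:

x_{n+1} * y_{n+1} = (2x_n) * (y_n/2) = x_n * y_n
The product is conserved.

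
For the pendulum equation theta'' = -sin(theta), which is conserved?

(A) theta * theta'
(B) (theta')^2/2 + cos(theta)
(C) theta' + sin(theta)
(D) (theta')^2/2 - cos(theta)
D

A first integral I satisfies dI/dt = 0 along every solution. Differentiate each option and use the equation of motion:
(A) d/dt[theta * theta'] = (theta')^2 + theta theta'' = (theta')^2 - theta sin(theta), not identically 0
(B) d/dt[(theta')^2/2 + cos(theta)] = theta' theta'' - sin(theta) theta' = -2 theta' sin(theta), not identically 0
(C) d/dt[theta' + sin(theta)] = theta'' + cos(theta) theta' = -sin(theta) + theta' cos(theta), not identically 0
(D) d/dt[(theta')^2/2 - cos(theta)] = theta' theta'' + sin(theta) theta' = theta'(-sin(theta)) + theta' sin(theta) = 0

Only (D) has zero time-derivative. This is the total energy: kinetic (theta')^2/2 plus potential -cos(theta).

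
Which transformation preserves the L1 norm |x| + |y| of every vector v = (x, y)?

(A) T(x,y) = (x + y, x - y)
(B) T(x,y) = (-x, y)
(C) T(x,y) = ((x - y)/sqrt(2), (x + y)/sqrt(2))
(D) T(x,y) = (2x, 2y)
B

A transformation preserves a norm if ||T(v)|| = ||v|| for every v; a single vector where the norm changes rules an option out.

(A) T(x,y) = (x + y, x - y): v = (1, 0) has norm |1| + |0| = 1, but T(v) = (1, 1) has norm 2 -- not preserved.
(B) T(x,y) = (-x, y): preserves the norm -- it only permutes the coordinates and/or flips signs, which leaves |x| + |y| unchanged.
(C) T(x,y) = ((x - y)/sqrt(2), (x + y)/sqrt(2)): v = (1, 0) has norm |1| + |0| = 1, but T(v) = (sqrt(2)/2, sqrt(2)/2) has norm sqrt(2) -- not preserved.
(D) T(x,y) = (2x, 2y): v = (1, 0) has norm |1| + |0| = 1, but T(v) = (2, 0) has norm 2 -- not preserved.

Therefore the answer is (B).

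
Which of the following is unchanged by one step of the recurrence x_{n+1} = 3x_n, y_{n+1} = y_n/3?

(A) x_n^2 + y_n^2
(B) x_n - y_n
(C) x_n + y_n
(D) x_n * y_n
D

For the recurrence x_{n+1} = 3x_n, y_{n+1} = y_n/3:

x_{n+1} * y_{n+1} = (3x_n) * (y_n/3) = x_n * y_n
The product is conserved.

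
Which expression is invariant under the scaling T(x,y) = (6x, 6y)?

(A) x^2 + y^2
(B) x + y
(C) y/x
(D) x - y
C

Under the uniform scaling T(x,y) = (6x, 6y):
Substitute the transformed coordinates into each option and compare with the original:
(A) x^2 + y^2  ->  (6x)^2 + (6y)^2 = 36x^2 + 36y^2   [differs from x^2 + y^2: not invariant]
(B) x + y  ->  (6x) + (6y) = 6x + 6y   [differs from x + y: not invariant]
(C) y/x  ->  (6y)/(6x) = y/x   [equals y/x: invariant]
(D) x - y  ->  (6x) - (6y) = 6x - 6y   [differs from x - y: not invariant]

Only option (C), y/x, is unchanged by the transformation.
The common factor 6 cancels in a ratio of coordinates, while sums, products and sums of squares pick up factors of 6 or 36.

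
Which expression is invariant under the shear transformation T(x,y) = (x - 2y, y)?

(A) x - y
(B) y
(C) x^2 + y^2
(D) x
B

Under the shear T(x,y) = (x - 2y, y):
Substitute the transformed coordinates into each option and compare with the original:
(A) x - y  ->  (x - 2y) - (y) = x - 3y   [differs from x - y: not invariant]
(B) y  ->  (y) = y   [equals y: invariant]
(C) x^2 + y^2  ->  (x - 2y)^2 + (y)^2 = x^2 - 4xy + 5y^2   [differs from x^2 + y^2: not invariant]
(D) x  ->  (x - 2y) = x - 2y   [differs from x: not invariant]

Only option (B), y, is unchanged by the transformation.
A horizontal shear moves points parallel to the x-axis, so the y-coordinate (and any function of y alone) is unchanged.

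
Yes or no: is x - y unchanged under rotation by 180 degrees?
No

Applying rotation by 180 degrees: x' = x*cos(180 degrees) - y*sin(180 degrees) = -x, y' = x*sin(180 degrees) + y*cos(180 degrees) = -y

Substituting into x - y:
(-x) - (-y)
= -x + y

This differs from the original expression x - y, so it is NOT invariant.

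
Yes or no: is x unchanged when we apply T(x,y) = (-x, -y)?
No

Substitute T(x,y) = (-x, -y) into the expression and compare with the original.

Original: x
After applying T: (-x) = -x

This differs from the original x (difference: -2x), so the expression is NOT invariant.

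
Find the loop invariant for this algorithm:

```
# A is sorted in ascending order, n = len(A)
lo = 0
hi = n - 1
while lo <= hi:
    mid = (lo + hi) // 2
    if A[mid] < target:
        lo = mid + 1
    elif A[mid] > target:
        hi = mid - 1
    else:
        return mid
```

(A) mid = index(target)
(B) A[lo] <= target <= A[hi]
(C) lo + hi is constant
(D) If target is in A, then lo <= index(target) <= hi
D

A loop invariant must hold before the first iteration and be re-established by every execution of the body.

(D) If target is in A, then lo <= index(target) <= hi: Before the loop [lo, hi] = [0, n-1] covers every index. When A[mid] < target, sortedness puts target strictly to the right of mid, so setting lo = mid + 1 keeps index(target) in [lo, hi]; symmetrically for hi = mid - 1. Hence 'if target is in A then lo <= index(target) <= hi' holds after every iteration, and when lo > hi it proves target is absent.

The other options fail:
(A) mid = index(target): mid is just the current probe; it equals index(target) only on the iteration that returns.
(B) A[lo] <= target <= A[hi]: fails when target is not in A (e.g. target < A[0] already violates it before the loop), so it is not maintained in general.
(C) lo + hi is constant: each iteration moves exactly one of lo, hi, so lo + hi changes (e.g. 0 + (n-1) becomes (mid+1) + (n-1)).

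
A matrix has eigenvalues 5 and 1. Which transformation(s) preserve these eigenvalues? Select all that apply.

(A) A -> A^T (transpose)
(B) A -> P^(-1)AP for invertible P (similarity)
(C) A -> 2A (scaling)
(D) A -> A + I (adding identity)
A and B

Eigenvalues are preserved by:
1. Similarity transformations: A -> P^(-1)AP (same characteristic polynomial)
2. Transpose: A^T has the same eigenvalues as A

Eigenvalues are NOT preserved by:
- Adding identity: eigenvalues become 5+1, 1+1
- Scaling: eigenvalues become 10, 2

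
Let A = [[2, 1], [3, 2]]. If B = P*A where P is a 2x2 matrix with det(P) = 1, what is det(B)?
1

By the multiplicative property of determinants, det(B) = det(P*A) = det(P) * det(A) = det(A),
so the determinant is invariant under multiplication by any determinant-1 matrix; we just need det(A).

det(A) = (2)(2) - (1)(3) = 4 - 3 = 1

Therefore det(B) = 1 * 1 = 1.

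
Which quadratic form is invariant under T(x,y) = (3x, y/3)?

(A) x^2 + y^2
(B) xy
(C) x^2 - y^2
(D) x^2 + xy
B

T multiplies x by 3 and divides y by 3.
Substitute the transformed coordinates into each option and compare with the original:
(A) x^2 + y^2  ->  (3x)^2 + (y/3)^2 = 9x^2 + y^2/9   [differs from x^2 + y^2: not invariant]
(B) xy  ->  (3x)(y/3) = xy   [equals xy: invariant]
(C) x^2 - y^2  ->  (3x)^2 - (y/3)^2 = 9x^2 - y^2/9   [differs from x^2 - y^2: not invariant]
(D) x^2 + xy  ->  (3x)^2 + (3x)(y/3) = 9x^2 + xy   [differs from x^2 + xy: not invariant]

Only option (B), xy, is unchanged by the transformation.
The factors 3 and 1/3 cancel only in the pure product xy.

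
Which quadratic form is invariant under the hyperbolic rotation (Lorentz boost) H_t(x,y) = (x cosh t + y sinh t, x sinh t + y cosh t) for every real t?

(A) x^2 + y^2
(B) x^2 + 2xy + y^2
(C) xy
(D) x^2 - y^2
D

Write x' = x cosh t + y sinh t, y' = x sinh t + y cosh t and substitute into each option:
(A) x^2 + y^2: (x cosh t + y sinh t)^2 + (x sinh t + y cosh t)^2 = (x^2 + y^2)(cosh^2 t + sinh^2 t) + 4xy sinh t cosh t = (x^2 + y^2) cosh 2t + 2xy sinh 2t   [not invariant for t != 0]
(B) x^2 + 2xy + y^2: (x' + y')^2 with x' + y' = (x + y)(cosh t + sinh t) = (x + y)e^t, so it becomes (x + y)^2 e^(2t)   [not invariant for t != 0]
(C) xy: (x cosh t + y sinh t)(x sinh t + y cosh t) = xy(cosh^2 t + sinh^2 t) + (x^2 + y^2) sinh t cosh t = xy cosh 2t + (x^2 + y^2)(sinh 2t)/2   [not invariant for t != 0]
(D) x^2 - y^2: (x cosh t + y sinh t)^2 - (x sinh t + y cosh t)^2 = x^2(cosh^2 t - sinh^2 t) + 2xy(cosh t sinh t - sinh t cosh t) + y^2(sinh^2 t - cosh^2 t) = x^2 - y^2   [invariant, using cosh^2 t - sinh^2 t = 1]

Only (D) x^2 - y^2 is unchanged; it is the Minkowski form preserved by Lorentz boosts, just as x^2 + y^2 is preserved by ordinary rotations.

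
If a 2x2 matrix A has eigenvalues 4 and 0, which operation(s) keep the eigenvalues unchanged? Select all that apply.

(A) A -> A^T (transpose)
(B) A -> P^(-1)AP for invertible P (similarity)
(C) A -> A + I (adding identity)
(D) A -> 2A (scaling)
A and B

Eigenvalues are preserved by:
1. Similarity transformations: A -> P^(-1)AP (same characteristic polynomial)
2. Transpose: A^T has the same eigenvalues as A

Eigenvalues are NOT preserved by:
- Adding identity: eigenvalues become 4+1, 0+1
- Scaling: eigenvalues become 8, 0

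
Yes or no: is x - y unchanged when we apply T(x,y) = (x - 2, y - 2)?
Yes

Substitute T(x,y) = (x - 2, y - 2) into the expression and compare with the original.

Original: x - y
After applying T: (x - 2) - (y - 2) = x - y

This is identical to the original x - y, so the expression is invariant.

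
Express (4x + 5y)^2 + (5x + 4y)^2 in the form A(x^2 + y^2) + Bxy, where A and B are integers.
41(x^2 + y^2) + 80xy

Expanding: (4x + 5y)^2 = 16x^2 + 40xy + 25y^2
(5x + 4y)^2 = 25x^2 + 40xy + 16y^2
Sum = (16+25)(x^2+y^2) + 80xy = 41(x^2 + y^2) + 80xy
This is symmetric in x and y.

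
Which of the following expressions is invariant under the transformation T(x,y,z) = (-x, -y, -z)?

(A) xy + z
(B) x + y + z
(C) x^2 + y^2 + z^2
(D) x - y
C

Apply T(x,y,z) = (-x, -y, -z) to each option, i.e. replace (x, y, z) by the transformed coordinates.
Substitute the transformed coordinates into each option and compare with the original:
(A) xy + z  ->  (-x)(-y) + (-z) = xy - z   [differs from xy + z: not invariant]
(B) x + y + z  ->  (-x) + (-y) + (-z) = -x - y - z   [differs from x + y + z: not invariant]
(C) x^2 + y^2 + z^2  ->  (-x)^2 + (-y)^2 + (-z)^2 = x^2 + y^2 + z^2   [equals x^2 + y^2 + z^2: invariant]
(D) x - y  ->  (-x) - (-y) = -x + y   [differs from x - y: not invariant]

Only option (C), x^2 + y^2 + z^2, is unchanged by the transformation.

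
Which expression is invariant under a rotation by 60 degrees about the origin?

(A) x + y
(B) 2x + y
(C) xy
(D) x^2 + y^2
D

A rotation by 60 degrees sends (x, y) to (x/2 - sqrt(3)y/2, sqrt(3)x/2 + y/2).
Substitute the transformed coordinates into each option and compare with the original:
(A) x + y  ->  (x/2 - sqrt(3)y/2) + (sqrt(3)x/2 + y/2) = x/2 + sqrt(3)x/2 - sqrt(3)y/2 + y/2   [differs from x + y: not invariant]
(B) 2x + y  ->  2(x/2 - sqrt(3)y/2) + (sqrt(3)x/2 + y/2) = sqrt(3)x/2 + x - sqrt(3)y + y/2   [differs from 2x + y: not invariant]
(C) xy  ->  (x/2 - sqrt(3)y/2)(sqrt(3)x/2 + y/2) = sqrt(3)x^2/4 - xy/2 - sqrt(3)y^2/4   [differs from xy: not invariant]
(D) x^2 + y^2  ->  (x/2 - sqrt(3)y/2)^2 + (sqrt(3)x/2 + y/2)^2 = x^2 + y^2   [equals x^2 + y^2: invariant]

Only option (D), x^2 + y^2, is unchanged by the transformation.
Geometrically, x^2 + y^2 is the squared distance from the origin, which every rotation about the origin preserves.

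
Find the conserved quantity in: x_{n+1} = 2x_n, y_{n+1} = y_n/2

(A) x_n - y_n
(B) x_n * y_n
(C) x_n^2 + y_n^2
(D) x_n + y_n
B

For the recurrence x_{n+1} = 2x_n, y_{n+1} = y_n/2:

x_{n+1} * y_{n+1} = (2x_n) * (y_n/2) = x_n * y_n
The product is conserved.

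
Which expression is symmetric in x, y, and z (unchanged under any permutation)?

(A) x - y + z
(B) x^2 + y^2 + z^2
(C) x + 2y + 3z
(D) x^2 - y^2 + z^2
B

A symmetric expression is unchanged when the variables are permuted; here the transformation to test is the swap (x, y) -> (y, x).
A symmetric expression must survive every permutation; the single swap x <-> y already eliminates the distractors, and the keyed expression is also unchanged by x <-> z and y <-> z (each variable enters it in exactly the same way).
Substitute the transformed coordinates into each option and compare with the original:
(A) x - y + z  ->  (y) - (x) + z = -x + y + z   [differs from x - y + z: not invariant]
(B) x^2 + y^2 + z^2  ->  (y)^2 + (x)^2 + z^2 = x^2 + y^2 + z^2   [equals x^2 + y^2 + z^2: invariant]
(C) x + 2y + 3z  ->  (y) + 2(x) + 3z = 2x + y + 3z   [differs from x + 2y + 3z: not invariant]
(D) x^2 - y^2 + z^2  ->  (y)^2 - (x)^2 + z^2 = -x^2 + y^2 + z^2   [differs from x^2 - y^2 + z^2: not invariant]

Only option (B), x^2 + y^2 + z^2, is unchanged by the transformation.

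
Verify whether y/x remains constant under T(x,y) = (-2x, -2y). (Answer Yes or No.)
Yes

Substitute T(x,y) = (-2x, -2y) into the expression and compare with the original.

Original: y/x
After applying T: (-2y)/(-2x) = y/x

This is identical to the original y/x, so the expression is invariant.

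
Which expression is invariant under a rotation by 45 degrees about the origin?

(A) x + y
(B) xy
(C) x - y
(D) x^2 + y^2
D

A rotation by 45 degrees sends (x, y) to (sqrt(2)x/2 - sqrt(2)y/2, sqrt(2)x/2 + sqrt(2)y/2).
Substitute the transformed coordinates into each option and compare with the original:
(A) x + y  ->  (sqrt(2)x/2 - sqrt(2)y/2) + (sqrt(2)x/2 + sqrt(2)y/2) = sqrt(2)x   [differs from x + y: not invariant]
(B) xy  ->  (sqrt(2)x/2 - sqrt(2)y/2)(sqrt(2)x/2 + sqrt(2)y/2) = x^2/2 - y^2/2   [differs from xy: not invariant]
(C) x - y  ->  (sqrt(2)x/2 - sqrt(2)y/2) - (sqrt(2)x/2 + sqrt(2)y/2) = -sqrt(2)y   [differs from x - y: not invariant]
(D) x^2 + y^2  ->  (sqrt(2)x/2 - sqrt(2)y/2)^2 + (sqrt(2)x/2 + sqrt(2)y/2)^2 = x^2 + y^2   [equals x^2 + y^2: invariant]

Only option (D), x^2 + y^2, is unchanged by the transformation.
Geometrically, x^2 + y^2 is the squared distance from the origin, which every rotation about the origin preserves.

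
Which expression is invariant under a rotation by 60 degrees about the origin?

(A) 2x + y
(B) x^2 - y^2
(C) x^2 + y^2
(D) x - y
C

A rotation by 60 degrees sends (x, y) to (x/2 - sqrt(3)y/2, sqrt(3)x/2 + y/2).
Substitute the transformed coordinates into each option and compare with the original:
(A) 2x + y  ->  2(x/2 - sqrt(3)y/2) + (sqrt(3)x/2 + y/2) = sqrt(3)x/2 + x - sqrt(3)y + y/2   [differs from 2x + y: not invariant]
(B) x^2 - y^2  ->  (x/2 - sqrt(3)y/2)^2 - (sqrt(3)x/2 + y/2)^2 = -x^2/2 - sqrt(3)xy + y^2/2   [differs from x^2 - y^2: not invariant]
(C) x^2 + y^2  ->  (x/2 - sqrt(3)y/2)^2 + (sqrt(3)x/2 + y/2)^2 = x^2 + y^2   [equals x^2 + y^2: invariant]
(D) x - y  ->  (x/2 - sqrt(3)y/2) - (sqrt(3)x/2 + y/2) = -sqrt(3)x/2 + x/2 - sqrt(3)y/2 - y/2   [differs from x - y: not invariant]

Only option (C), x^2 + y^2, is unchanged by the transformation.
Geometrically, x^2 + y^2 is the squared distance from the origin, which every rotation about the origin preserves.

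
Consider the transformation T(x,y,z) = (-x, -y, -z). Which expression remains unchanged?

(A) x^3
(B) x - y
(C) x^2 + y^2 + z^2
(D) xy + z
C

Apply T(x,y,z) = (-x, -y, -z) to each option, i.e. replace (x, y, z) by the transformed coordinates.
Substitute the transformed coordinates into each option and compare with the original:
(A) x^3  ->  (-x)^3 = -x^3   [differs from x^3: not invariant]
(B) x - y  ->  (-x) - (-y) = -x + y   [differs from x - y: not invariant]
(C) x^2 + y^2 + z^2  ->  (-x)^2 + (-y)^2 + (-z)^2 = x^2 + y^2 + z^2   [equals x^2 + y^2 + z^2: invariant]
(D) xy + z  ->  (-x)(-y) + (-z) = xy - z   [differs from xy + z: not invariant]

Only option (C), x^2 + y^2 + z^2, is unchanged by the transformation.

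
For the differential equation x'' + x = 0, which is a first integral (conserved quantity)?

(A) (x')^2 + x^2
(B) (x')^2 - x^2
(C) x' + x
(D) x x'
A

A first integral I satisfies dI/dt = 0 along every solution. Differentiate each option and use the equation of motion:
(A) d/dt[(x')^2 + x^2] = 2x'x'' + 2x x' = 2x'(-x) + 2x x' = 0
(B) d/dt[(x')^2 - x^2] = 2x'x'' - 2x x' = -4x x', not identically 0
(C) d/dt[x' + x] = x'' + x' = -x + x', not identically 0
(D) d/dt[x x'] = (x')^2 + x x'' = (x')^2 - x^2, not identically 0

Only (A) has zero time-derivative. So the energy-like quantity (x')^2 + x^2 is the first integral.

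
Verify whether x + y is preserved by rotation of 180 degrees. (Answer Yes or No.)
No

Applying rotation by 180 degrees: x' = x*cos(180 degrees) - y*sin(180 degrees) = -x, y' = x*sin(180 degrees) + y*cos(180 degrees) = -y

Substituting into x + y:
(-x) + (-y)
= -x - y

This differs from the original expression x + y, so it is NOT invariant.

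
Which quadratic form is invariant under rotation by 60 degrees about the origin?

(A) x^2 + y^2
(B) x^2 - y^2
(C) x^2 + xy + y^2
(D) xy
A

Rotation by 60 degrees sends (x, y) to (x/2 - sqrt(3)y/2, sqrt(3)x/2 + y/2).
Substitute the transformed coordinates into each option and compare with the original:
(A) x^2 + y^2  ->  (x/2 - sqrt(3)y/2)^2 + (sqrt(3)x/2 + y/2)^2 = x^2 + y^2   [equals x^2 + y^2: invariant]
(B) x^2 - y^2  ->  (x/2 - sqrt(3)y/2)^2 - (sqrt(3)x/2 + y/2)^2 = -x^2/2 - sqrt(3)xy + y^2/2   [differs from x^2 - y^2: not invariant]
(C) x^2 + xy + y^2  ->  (x/2 - sqrt(3)y/2)^2 + (x/2 - sqrt(3)y/2)(sqrt(3)x/2 + y/2) + (sqrt(3)x/2 + y/2)^2 = sqrt(3)x^2/4 + x^2 - xy/2 - sqrt(3)y^2/4 + y^2   [differs from x^2 + xy + y^2: not invariant]
(D) xy  ->  (x/2 - sqrt(3)y/2)(sqrt(3)x/2 + y/2) = sqrt(3)x^2/4 - xy/2 - sqrt(3)y^2/4   [differs from xy: not invariant]

Only option (A), x^2 + y^2, is unchanged by the transformation.
x^2 + y^2 is the squared distance from the origin, which rotations preserve.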